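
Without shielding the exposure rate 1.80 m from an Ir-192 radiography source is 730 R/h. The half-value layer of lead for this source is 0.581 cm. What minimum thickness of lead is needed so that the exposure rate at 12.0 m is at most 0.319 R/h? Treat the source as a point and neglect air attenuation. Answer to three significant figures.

3.30 cm

At 12.0 m, distance alone gives 730 × (1.80/12.0)² = 730 × 0.02250 = 16.43 R/h.
Further attenuation needed: 16.43/0.319 = 51.50.
n = log₂(51.50) = 5.687 half-value layers.
Thickness = 5.687 × 0.581 cm = 3.304 cm.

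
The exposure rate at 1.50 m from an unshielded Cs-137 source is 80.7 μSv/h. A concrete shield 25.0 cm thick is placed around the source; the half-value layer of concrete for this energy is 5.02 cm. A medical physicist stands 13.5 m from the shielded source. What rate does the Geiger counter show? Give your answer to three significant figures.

0.0316 μSv/h

Distance alone: 80.7 × (1.50/13.5)² = 80.7 × 0.01235 = 0.9966 μSv/h.
Shield: 25.0/5.02 = 4.980 half-value layers → attenuation 2^(−4.980) = 0.03169.
Combined: 0.9966 × 0.03169 = 0.03158 μSv/h.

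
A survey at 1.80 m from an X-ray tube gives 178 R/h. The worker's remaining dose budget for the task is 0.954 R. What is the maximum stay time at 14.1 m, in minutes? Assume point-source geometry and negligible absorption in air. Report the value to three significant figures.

By the inverse-square law, rate at 14.1 m:
178 × (1.80/14.1)² = 178 × 0.01630 = 2.901 R/h.
Stay time = 0.954 R ÷ 2.901 R/h = 0.3289 h = 19.73 min.

19.7 min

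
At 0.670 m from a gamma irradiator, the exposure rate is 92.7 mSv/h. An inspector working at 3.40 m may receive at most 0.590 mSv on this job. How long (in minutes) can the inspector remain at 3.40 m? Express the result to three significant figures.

9.83 min

Since intensity falls as 1/r², rate at 3.40 m:
92.7 × (0.670/3.40)² = 92.7 × 0.03883 = 3.600 mSv/h.
Stay time = 0.590 mSv ÷ 3.600 mSv/h = 0.1639 h = 9.834 min.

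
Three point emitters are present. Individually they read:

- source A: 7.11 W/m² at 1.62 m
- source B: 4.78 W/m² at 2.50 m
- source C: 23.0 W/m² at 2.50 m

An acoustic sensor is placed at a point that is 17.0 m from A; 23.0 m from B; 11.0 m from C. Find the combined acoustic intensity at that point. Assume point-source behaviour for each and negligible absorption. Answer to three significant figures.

Each source contributes Iᵢ·(dᵢ/rᵢ)²; contributions add.
A: 7.11 × (1.62/17.0)² = 0.06457 W/m²
B: 4.78 × (2.50/23.0)² = 0.05647 W/m²
C: 23.0 × (2.50/11.0)² = 1.188 W/m²
Total = 0.06457 + 0.05647 + 1.188 = 1.309 W/m².

1.31 W/m²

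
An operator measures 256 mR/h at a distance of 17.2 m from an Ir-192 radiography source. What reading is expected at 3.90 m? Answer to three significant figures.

4980 mR/h

Intensity scales as (d₁/d₂)², so the rate at 3.90 m is
(17.2/3.90)² = 19.45, so 256 × 19.45 = 4979 mR/h.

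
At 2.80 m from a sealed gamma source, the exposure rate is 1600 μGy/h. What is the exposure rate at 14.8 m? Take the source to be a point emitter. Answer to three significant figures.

57.3 μGy/h

Intensity scales as (d₁/d₂)², so the rate at 14.8 m is
(2.80/14.8)² = 0.03579, so 1600 × 0.03579 = 57.26 μGy/h.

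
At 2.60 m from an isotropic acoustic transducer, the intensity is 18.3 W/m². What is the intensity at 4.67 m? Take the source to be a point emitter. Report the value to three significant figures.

Applying the 1/r² law, the rate at 4.67 m is
(2.60/4.67)² = 0.3100, so 18.3 × 0.3100 = 5.673 W/m².

5.67 W/m²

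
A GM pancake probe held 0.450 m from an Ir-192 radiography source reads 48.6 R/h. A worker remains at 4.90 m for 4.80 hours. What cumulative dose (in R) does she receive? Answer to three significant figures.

Using I₁d₁² = I₂d₂², rate at 4.90 m:
(0.450/4.90)² = 0.008434, so 48.6 × 0.008434 = 0.4099 R/h.
Dose = rate × time = 0.4099 R/h × 4.800 h = 1.968 R.

1.97 R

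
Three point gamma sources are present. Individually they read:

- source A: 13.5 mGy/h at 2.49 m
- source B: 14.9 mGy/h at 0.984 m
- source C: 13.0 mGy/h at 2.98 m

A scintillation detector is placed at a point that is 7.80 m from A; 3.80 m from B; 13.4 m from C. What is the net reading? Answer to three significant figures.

Each source contributes Iᵢ·(dᵢ/rᵢ)²; contributions add.
A: 13.5 × (2.49/7.80)² = 1.376 mGy/h
B: 14.9 × (0.984/3.80)² = 0.9991 mGy/h
C: 13.0 × (2.98/13.4)² = 0.6429 mGy/h
Total = 1.376 + 0.9991 + 0.6429 = 3.018 mGy/h.

3.02 mGy/h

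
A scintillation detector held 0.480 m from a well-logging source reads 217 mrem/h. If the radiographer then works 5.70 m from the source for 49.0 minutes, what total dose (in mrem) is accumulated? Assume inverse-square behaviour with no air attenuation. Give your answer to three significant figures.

1.26 mrem

Intensity scales as (d₁/d₂)², so rate at 5.70 m:
217 × (0.480/5.70)² = 217 × 0.007091 = 1.539 mrem/h.
Dose = rate × time = 1.539 mrem/h × 0.8167 h = 1.257 mrem.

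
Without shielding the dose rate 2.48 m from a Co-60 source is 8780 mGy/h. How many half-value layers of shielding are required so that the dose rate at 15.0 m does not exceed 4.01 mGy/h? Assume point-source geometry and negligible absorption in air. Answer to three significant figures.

At 15.0 m, distance alone gives (2.48/15.0)² = 0.02734, so 8780 × 0.02734 = 240.0 mGy/h.
Further attenuation needed: 240.0/4.01 = 59.85.
n = log₂(59.85) = 5.903 half-value layers.

5.90 half-value layers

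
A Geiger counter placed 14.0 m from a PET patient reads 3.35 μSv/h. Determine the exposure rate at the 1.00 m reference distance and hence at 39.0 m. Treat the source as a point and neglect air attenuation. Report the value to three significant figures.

657 μSv/h; 0.432 μSv/h

By the inverse-square law,
At 1.00 m: 3.35 × (14.0/1.00)² = 3.35 × 196.0 = 656.6 μSv/h
At 39.0 m: (1.00/39.0)² = 0.0006575, so 656.6 × 0.0006575 = 0.4317 μSv/h.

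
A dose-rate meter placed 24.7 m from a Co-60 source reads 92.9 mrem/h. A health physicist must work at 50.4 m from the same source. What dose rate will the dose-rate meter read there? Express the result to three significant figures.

By the inverse-square law, scaling from 24.7 m to 50.4 m:
92.9 × (24.7/50.4)² = 92.9 × 0.2402 = 22.31 mrem/h.

22.3 mrem/h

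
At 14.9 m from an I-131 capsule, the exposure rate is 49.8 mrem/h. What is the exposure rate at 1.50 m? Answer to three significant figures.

4910 mrem/h

Since intensity falls as 1/r², the rate at 1.50 m is
49.8 × (14.9/1.50)² = 49.8 × 98.67 = 4914 mrem/h.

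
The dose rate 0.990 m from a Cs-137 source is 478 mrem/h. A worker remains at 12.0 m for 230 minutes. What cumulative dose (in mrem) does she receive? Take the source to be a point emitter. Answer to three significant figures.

Intensity scales as (d₁/d₂)², so rate at 12.0 m:
478 × (0.990/12.0)² = 478 × 0.006806 = 3.253 mrem/h.
Dose = rate × time = 3.253 mrem/h × 3.833 h = 12.47 mrem.

12.5 mrem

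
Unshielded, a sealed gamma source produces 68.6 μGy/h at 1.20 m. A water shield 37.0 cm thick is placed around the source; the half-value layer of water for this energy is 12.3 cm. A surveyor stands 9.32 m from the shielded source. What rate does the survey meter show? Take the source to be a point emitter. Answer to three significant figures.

0.141 μGy/h

Distance alone: (1.20/9.32)² = 0.01658, so 68.6 × 0.01658 = 1.137 μGy/h.
Shield: 37.0/12.3 = 3.008 half-value layers → attenuation 2^(−3.008) = 0.1243.
Combined: 1.137 × 0.1243 = 0.1413 μGy/h.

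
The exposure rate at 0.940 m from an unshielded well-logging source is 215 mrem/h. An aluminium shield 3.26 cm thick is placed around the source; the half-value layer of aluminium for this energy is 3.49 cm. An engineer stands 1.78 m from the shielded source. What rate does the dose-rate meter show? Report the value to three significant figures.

Distance alone: 215 × (0.940/1.78)² = 215 × 0.2789 = 59.96 mrem/h.
Shield: 3.26/3.49 = 0.9341 half-value layers → attenuation 2^(−0.9341) = 0.5234.
Combined: 59.96 × 0.5234 = 31.38 mrem/h.

31.4 mrem/h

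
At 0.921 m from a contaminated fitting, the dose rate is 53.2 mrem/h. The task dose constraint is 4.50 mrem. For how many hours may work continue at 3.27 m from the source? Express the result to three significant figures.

Intensity scales as (d₁/d₂)², so rate at 3.27 m:
(0.921/3.27)² = 0.07933, so 53.2 × 0.07933 = 4.220 mrem/h.
Stay time = 4.50 mrem ÷ 4.220 mrem/h = 1.066 h.

1.07 h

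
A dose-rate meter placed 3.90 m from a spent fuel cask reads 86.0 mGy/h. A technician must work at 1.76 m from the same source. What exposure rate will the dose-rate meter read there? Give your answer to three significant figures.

422 mGy/h

Applying the 1/r² law, scaling from 3.90 m to 1.76 m:
(3.90/1.76)² = 4.910, so 86.0 × 4.910 = 422.3 mGy/h.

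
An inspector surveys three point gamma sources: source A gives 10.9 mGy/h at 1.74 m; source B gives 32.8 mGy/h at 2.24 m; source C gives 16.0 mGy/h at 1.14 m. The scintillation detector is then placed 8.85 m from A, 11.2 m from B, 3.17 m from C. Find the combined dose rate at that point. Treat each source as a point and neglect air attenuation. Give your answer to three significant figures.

3.80 mGy/h

By superposition, sum each source's inverse-square contribution:
A: 10.9 × (1.74/8.85)² = 0.4213 mGy/h
B: 32.8 × (2.24/11.2)² = 1.312 mGy/h
C: 16.0 × (1.14/3.17)² = 2.069 mGy/h
Total = 0.4213 + 1.312 + 2.069 = 3.802 mGy/h.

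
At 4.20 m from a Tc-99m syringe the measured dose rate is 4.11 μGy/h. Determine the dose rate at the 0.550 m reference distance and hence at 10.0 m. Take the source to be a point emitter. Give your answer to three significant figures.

240 μGy/h; 0.725 μGy/h

By the inverse-square law,
At 0.550 m: (4.20/0.550)² = 58.31, so 4.11 × 58.31 = 239.7 μGy/h
At 10.0 m: (0.550/10.0)² = 0.003025, so 239.7 × 0.003025 = 0.7251 μGy/h.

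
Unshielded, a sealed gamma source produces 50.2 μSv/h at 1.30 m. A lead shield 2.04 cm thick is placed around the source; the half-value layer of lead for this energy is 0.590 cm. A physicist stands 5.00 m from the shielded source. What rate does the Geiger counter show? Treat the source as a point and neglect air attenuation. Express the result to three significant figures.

0.309 μSv/h

Distance alone: 50.2 × (1.30/5.00)² = 50.2 × 0.06760 = 3.394 μSv/h.
Shield: 2.04/0.590 = 3.458 half-value layers → attenuation 2^(−3.458) = 0.09100.
Combined: 3.394 × 0.09100 = 0.3089 μSv/h.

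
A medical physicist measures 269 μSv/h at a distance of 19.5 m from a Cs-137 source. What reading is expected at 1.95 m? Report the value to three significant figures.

26900 μSv/h

Using I₁d₁² = I₂d₂², the rate at 1.95 m is
(19.5/1.95)² = 100.0, so 269 × 100.0 = 26900 μSv/h.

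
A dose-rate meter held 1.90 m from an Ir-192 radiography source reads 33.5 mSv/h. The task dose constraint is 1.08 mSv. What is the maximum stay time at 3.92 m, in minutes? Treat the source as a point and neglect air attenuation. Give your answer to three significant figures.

Applying the 1/r² law, rate at 3.92 m:
(1.90/3.92)² = 0.2349, so 33.5 × 0.2349 = 7.869 mSv/h.
Stay time = 1.08 mSv ÷ 7.869 mSv/h = 0.1372 h = 8.232 min.

8.23 min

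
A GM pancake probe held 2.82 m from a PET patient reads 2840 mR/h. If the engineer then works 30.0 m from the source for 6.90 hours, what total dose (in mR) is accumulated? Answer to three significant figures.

By the inverse-square law, rate at 30.0 m:
(2.82/30.0)² = 0.008836, so 2840 × 0.008836 = 25.09 mR/h.
Dose = rate × time = 25.09 mR/h × 6.900 h = 173.1 mR.

173 mR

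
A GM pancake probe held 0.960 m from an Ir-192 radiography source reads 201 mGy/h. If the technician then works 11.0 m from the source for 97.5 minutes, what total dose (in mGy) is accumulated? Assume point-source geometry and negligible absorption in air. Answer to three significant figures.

2.49 mGy

Applying the 1/r² law, rate at 11.0 m:
201 × (0.960/11.0)² = 201 × 0.007617 = 1.531 mGy/h.
Dose = rate × time = 1.531 mGy/h × 1.625 h = 2.488 mGy.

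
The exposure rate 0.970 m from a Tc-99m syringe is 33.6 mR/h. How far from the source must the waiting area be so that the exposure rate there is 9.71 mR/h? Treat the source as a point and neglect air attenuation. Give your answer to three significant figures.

Intensity scales as (d₁/d₂)², so d₂ = d₁·√(I₁/I₂).
I₁/I₂ = 33.6/9.71 = 3.460, so d₂ = 0.970 × √3.460 = 1.804 m.

1.80 m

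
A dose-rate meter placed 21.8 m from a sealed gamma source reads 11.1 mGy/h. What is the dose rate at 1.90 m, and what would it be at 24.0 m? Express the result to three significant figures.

1460 mGy/h; 9.16 mGy/h

Applying the 1/r² law,
At 1.90 m: 11.1 × (21.8/1.90)² = 11.1 × 131.6 = 1461 mGy/h
At 24.0 m: (1.90/24.0)² = 0.006267, so 1461 × 0.006267 = 9.156 mGy/h.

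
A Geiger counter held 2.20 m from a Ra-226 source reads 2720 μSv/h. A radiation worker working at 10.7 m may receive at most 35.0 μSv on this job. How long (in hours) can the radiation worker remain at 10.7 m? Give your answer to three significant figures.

0.304 h

By the inverse-square law, rate at 10.7 m:
(2.20/10.7)² = 0.04227, so 2720 × 0.04227 = 115.0 μSv/h.
Stay time = 35.0 μSv ÷ 115.0 μSv/h = 0.3043 h.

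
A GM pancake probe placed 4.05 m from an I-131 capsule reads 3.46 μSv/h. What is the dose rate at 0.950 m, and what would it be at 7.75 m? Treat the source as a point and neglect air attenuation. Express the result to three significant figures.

Intensity scales as (d₁/d₂)², so
At 0.950 m: 3.46 × (4.05/0.950)² = 3.46 × 18.17 = 62.87 μSv/h
At 7.75 m: 62.87 × (0.950/7.75)² = 62.87 × 0.01503 = 0.9449 μSv/h.

62.9 μSv/h; 0.945 μSv/h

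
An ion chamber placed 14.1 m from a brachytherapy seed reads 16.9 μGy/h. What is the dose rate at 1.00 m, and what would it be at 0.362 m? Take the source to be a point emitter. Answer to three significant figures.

3360 μGy/h; 25600 μGy/h

By the inverse-square law,
At 1.00 m: 16.9 × (14.1/1.00)² = 16.9 × 198.8 = 3360 μGy/h
At 0.362 m: (1.00/0.362)² = 7.631, so 3360 × 7.631 = 25640 μGy/h.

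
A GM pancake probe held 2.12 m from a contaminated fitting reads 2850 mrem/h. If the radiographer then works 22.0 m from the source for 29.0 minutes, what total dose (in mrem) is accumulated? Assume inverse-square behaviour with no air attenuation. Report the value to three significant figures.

Intensity scales as (d₁/d₂)², so rate at 22.0 m:
2850 × (2.12/22.0)² = 2850 × 0.009286 = 26.47 mrem/h.
Dose = rate × time = 26.47 mrem/h × 0.4833 h = 12.79 mrem.

12.8 mrem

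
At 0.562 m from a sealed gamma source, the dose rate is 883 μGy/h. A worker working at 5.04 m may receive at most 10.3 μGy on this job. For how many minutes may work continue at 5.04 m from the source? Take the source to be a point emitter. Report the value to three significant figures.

Intensity scales as (d₁/d₂)², so rate at 5.04 m:
(0.562/5.04)² = 0.01243, so 883 × 0.01243 = 10.98 μGy/h.
Stay time = 10.3 μGy ÷ 10.98 μGy/h = 0.9381 h = 56.29 min.

56.3 min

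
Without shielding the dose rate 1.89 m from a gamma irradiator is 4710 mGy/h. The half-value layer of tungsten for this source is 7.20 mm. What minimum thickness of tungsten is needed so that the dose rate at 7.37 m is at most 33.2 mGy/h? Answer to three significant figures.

At 7.37 m, distance alone gives 4710 × (1.89/7.37)² = 4710 × 0.06576 = 309.7 mGy/h.
Further attenuation needed: 309.7/33.2 = 9.328.
n = log₂(9.328) = 3.222 half-value layers.
Thickness = 3.222 × 7.20 mm = 23.20 mm.

23.2 mm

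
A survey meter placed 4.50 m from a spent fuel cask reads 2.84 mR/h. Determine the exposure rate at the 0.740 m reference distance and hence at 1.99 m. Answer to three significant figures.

105 mR/h; 14.5 mR/h

Since intensity falls as 1/r²,
At 0.740 m: (4.50/0.740)² = 36.98, so 2.84 × 36.98 = 105.0 mR/h
At 1.99 m: 105.0 × (0.740/1.99)² = 105.0 × 0.1383 = 14.52 mR/h.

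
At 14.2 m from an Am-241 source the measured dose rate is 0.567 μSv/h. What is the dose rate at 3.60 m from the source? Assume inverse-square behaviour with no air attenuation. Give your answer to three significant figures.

Applying the 1/r² law, scaling from 14.2 m to 3.60 m:
(14.2/3.60)² = 15.56, so 0.567 × 15.56 = 8.823 μSv/h.

8.82 μSv/h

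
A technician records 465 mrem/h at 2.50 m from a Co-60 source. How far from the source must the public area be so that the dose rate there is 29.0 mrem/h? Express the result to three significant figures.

Applying the 1/r² law, d₂ = d₁·√(I₁/I₂).
I₁/I₂ = 465/29.0 = 16.03, so d₂ = 2.50 × √16.03 = 10.01 m.

10.0 m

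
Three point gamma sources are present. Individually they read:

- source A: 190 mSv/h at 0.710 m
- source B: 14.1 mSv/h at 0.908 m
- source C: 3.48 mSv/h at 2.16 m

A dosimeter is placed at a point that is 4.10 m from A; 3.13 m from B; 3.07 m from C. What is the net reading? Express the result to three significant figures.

Each source contributes Iᵢ·(dᵢ/rᵢ)²; contributions add.
A: 190 × (0.710/4.10)² = 5.698 mSv/h
B: 14.1 × (0.908/3.13)² = 1.187 mSv/h
C: 3.48 × (2.16/3.07)² = 1.723 mSv/h
Total = 5.698 + 1.187 + 1.723 = 8.608 mSv/h.

8.61 mSv/h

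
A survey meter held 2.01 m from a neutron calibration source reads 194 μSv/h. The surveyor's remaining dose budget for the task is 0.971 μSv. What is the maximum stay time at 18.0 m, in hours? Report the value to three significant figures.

Applying the 1/r² law, rate at 18.0 m:
194 × (2.01/18.0)² = 194 × 0.01247 = 2.419 μSv/h.
Stay time = 0.971 μSv ÷ 2.419 μSv/h = 0.4014 h.

0.401 h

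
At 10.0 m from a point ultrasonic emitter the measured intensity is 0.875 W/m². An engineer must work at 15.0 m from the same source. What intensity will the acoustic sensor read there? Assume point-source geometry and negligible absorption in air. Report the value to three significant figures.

Since intensity falls as 1/r², scaling from 10.0 m to 15.0 m:
0.875 × (10.0/15.0)² = 0.875 × 0.4444 = 0.3889 W/m².

0.389 W/m²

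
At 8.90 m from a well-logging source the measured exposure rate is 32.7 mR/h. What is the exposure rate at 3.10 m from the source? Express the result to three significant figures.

270 mR/h

Intensity scales as (d₁/d₂)², so scaling from 8.90 m to 3.10 m:
(8.90/3.10)² = 8.242, so 32.7 × 8.242 = 269.5 mR/h.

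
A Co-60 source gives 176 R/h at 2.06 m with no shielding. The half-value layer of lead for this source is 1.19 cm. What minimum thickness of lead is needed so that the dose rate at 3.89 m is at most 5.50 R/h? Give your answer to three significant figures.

3.77 cm

At 3.89 m, distance alone gives 176 × (2.06/3.89)² = 176 × 0.2804 = 49.35 R/h.
Further attenuation needed: 49.35/5.50 = 8.973.
n = log₂(8.973) = 3.166 half-value layers.
Thickness = 3.166 × 1.19 cm = 3.768 cm.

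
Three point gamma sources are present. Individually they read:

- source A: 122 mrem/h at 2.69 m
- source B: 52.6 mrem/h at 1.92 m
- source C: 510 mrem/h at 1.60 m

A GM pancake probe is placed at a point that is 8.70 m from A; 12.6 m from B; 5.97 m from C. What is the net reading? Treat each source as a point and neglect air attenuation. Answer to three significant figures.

By superposition, sum each source's inverse-square contribution:
A: 122 × (2.69/8.70)² = 11.66 mrem/h
B: 52.6 × (1.92/12.6)² = 1.221 mrem/h
C: 510 × (1.60/5.97)² = 36.63 mrem/h
Total = 11.66 + 1.221 + 36.63 = 49.51 mrem/h.

49.5 mrem/h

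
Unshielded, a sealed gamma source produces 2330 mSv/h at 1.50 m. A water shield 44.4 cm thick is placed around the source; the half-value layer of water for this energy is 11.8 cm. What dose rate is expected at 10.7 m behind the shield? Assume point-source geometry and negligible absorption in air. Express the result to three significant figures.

Distance alone: (1.50/10.7)² = 0.01965, so 2330 × 0.01965 = 45.78 mSv/h.
Shield: 44.4/11.8 = 3.763 half-value layers → attenuation 2^(−3.763) = 0.07366.
Combined: 45.78 × 0.07366 = 3.372 mSv/h.

3.37 mSv/h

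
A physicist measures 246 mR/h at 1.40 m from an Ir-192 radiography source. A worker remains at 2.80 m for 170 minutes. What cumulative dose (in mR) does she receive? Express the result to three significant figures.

Intensity scales as (d₁/d₂)², so rate at 2.80 m:
246 × (1.40/2.80)² = 246 × 0.2500 = 61.50 mR/h.
Dose = rate × time = 61.50 mR/h × 2.833 h = 174.2 mR.

174 mR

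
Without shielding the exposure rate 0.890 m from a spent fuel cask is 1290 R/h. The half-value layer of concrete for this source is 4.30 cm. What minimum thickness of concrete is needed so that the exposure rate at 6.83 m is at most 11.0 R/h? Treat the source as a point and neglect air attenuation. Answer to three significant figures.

4.27 cm

At 6.83 m, distance alone gives (0.890/6.83)² = 0.01698, so 1290 × 0.01698 = 21.90 R/h.
Further attenuation needed: 21.90/11.0 = 1.991.
n = log₂(1.991) = 0.9935 half-value layers.
Thickness = 0.9935 × 4.30 cm = 4.272 cm.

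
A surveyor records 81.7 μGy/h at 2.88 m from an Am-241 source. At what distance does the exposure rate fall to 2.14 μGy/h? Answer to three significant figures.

17.8 m

Using I₁d₁² = I₂d₂², d₂ = d₁·√(I₁/I₂).
I₁/I₂ = 81.7/2.14 = 38.18, so d₂ = 2.88 × √38.18 = 17.80 m.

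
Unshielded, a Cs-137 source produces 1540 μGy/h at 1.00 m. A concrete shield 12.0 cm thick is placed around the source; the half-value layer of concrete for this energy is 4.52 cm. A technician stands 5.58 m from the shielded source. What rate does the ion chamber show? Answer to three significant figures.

7.85 μGy/h

Distance alone: (1.00/5.58)² = 0.03212, so 1540 × 0.03212 = 49.46 μGy/h.
Shield: 12.0/4.52 = 2.655 half-value layers → attenuation 2^(−2.655) = 0.1588.
Combined: 49.46 × 0.1588 = 7.854 μGy/h.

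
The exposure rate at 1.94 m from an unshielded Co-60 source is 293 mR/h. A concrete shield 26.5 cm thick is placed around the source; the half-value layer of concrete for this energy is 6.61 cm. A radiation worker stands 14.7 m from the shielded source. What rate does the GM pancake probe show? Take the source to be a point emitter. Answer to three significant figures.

0.317 mR/h

Distance alone: (1.94/14.7)² = 0.01742, so 293 × 0.01742 = 5.104 mR/h.
Shield: 26.5/6.61 = 4.009 half-value layers → attenuation 2^(−4.009) = 0.06211.
Combined: 5.104 × 0.06211 = 0.3170 mR/h.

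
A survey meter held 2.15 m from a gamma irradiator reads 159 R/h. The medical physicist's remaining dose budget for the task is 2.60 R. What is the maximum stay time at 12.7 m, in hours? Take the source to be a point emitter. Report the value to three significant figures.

Intensity scales as (d₁/d₂)², so rate at 12.7 m:
159 × (2.15/12.7)² = 159 × 0.02866 = 4.557 R/h.
Stay time = 2.60 R ÷ 4.557 R/h = 0.5706 h.

0.571 h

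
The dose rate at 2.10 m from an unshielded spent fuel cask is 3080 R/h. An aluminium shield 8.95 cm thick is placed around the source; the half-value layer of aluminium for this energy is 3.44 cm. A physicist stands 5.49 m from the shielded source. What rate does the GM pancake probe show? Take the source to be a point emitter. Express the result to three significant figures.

Distance alone: (2.10/5.49)² = 0.1463, so 3080 × 0.1463 = 450.6 R/h.
Shield: 8.95/3.44 = 2.602 half-value layers → attenuation 2^(−2.602) = 0.1647.
Combined: 450.6 × 0.1647 = 74.21 R/h.

74.2 R/h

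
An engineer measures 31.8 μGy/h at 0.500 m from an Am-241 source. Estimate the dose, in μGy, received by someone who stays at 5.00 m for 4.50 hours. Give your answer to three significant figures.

Intensity scales as (d₁/d₂)², so rate at 5.00 m:
31.8 × (0.500/5.00)² = 31.8 × 0.01000 = 0.3180 μGy/h.
Dose = rate × time = 0.3180 μGy/h × 4.500 h = 1.431 μGy.

1.43 μGy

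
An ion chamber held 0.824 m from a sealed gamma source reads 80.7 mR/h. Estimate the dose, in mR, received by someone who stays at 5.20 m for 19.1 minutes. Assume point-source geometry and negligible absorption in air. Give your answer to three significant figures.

0.645 mR

Using I₁d₁² = I₂d₂², rate at 5.20 m:
80.7 × (0.824/5.20)² = 80.7 × 0.02511 = 2.026 mR/h.
Dose = rate × time = 2.026 mR/h × 0.3183 h = 0.6449 mR.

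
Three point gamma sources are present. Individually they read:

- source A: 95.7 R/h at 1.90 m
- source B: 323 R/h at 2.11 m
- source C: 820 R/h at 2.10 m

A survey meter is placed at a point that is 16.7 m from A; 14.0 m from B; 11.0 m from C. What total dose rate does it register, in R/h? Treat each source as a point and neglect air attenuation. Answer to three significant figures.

38.5 R/h

Each source contributes Iᵢ·(dᵢ/rᵢ)²; contributions add.
A: 95.7 × (1.90/16.7)² = 1.239 R/h
B: 323 × (2.11/14.0)² = 7.337 R/h
C: 820 × (2.10/11.0)² = 29.89 R/h
Total = 1.239 + 7.337 + 29.89 = 38.47 R/h.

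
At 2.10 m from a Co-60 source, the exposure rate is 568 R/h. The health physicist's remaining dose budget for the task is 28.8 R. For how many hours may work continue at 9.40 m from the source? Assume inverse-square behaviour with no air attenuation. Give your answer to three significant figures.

Applying the 1/r² law, rate at 9.40 m:
(2.10/9.40)² = 0.04991, so 568 × 0.04991 = 28.35 R/h.
Stay time = 28.8 R ÷ 28.35 R/h = 1.016 h.

1.02 h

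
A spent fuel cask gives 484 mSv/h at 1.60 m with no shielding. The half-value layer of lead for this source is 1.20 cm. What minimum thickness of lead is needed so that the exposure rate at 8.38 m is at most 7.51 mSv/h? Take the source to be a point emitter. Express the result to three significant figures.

At 8.38 m, distance alone gives 484 × (1.60/8.38)² = 484 × 0.03645 = 17.64 mSv/h.
Further attenuation needed: 17.64/7.51 = 2.349.
n = log₂(2.349) = 1.232 half-value layers.
Thickness = 1.232 × 1.20 cm = 1.478 cm.

1.48 cm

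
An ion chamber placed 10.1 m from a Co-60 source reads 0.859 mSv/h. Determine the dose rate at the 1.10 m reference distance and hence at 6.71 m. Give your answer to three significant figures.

72.4 mSv/h; 1.95 mSv/h

Using I₁d₁² = I₂d₂²,
At 1.10 m: (10.1/1.10)² = 84.31, so 0.859 × 84.31 = 72.42 mSv/h
At 6.71 m: (1.10/6.71)² = 0.02687, so 72.42 × 0.02687 = 1.946 mSv/h.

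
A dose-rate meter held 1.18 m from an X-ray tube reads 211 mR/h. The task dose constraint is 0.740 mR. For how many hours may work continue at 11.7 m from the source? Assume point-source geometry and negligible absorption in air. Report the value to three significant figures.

0.345 h

Since intensity falls as 1/r², rate at 11.7 m:
211 × (1.18/11.7)² = 211 × 0.01017 = 2.146 mR/h.
Stay time = 0.740 mR ÷ 2.146 mR/h = 0.3448 h.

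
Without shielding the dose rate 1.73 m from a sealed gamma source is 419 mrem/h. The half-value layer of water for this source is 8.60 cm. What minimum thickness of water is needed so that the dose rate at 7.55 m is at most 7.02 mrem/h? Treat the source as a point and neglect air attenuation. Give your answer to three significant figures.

At 7.55 m, distance alone gives (1.73/7.55)² = 0.05250, so 419 × 0.05250 = 22.00 mrem/h.
Further attenuation needed: 22.00/7.02 = 3.134.
n = log₂(3.134) = 1.648 half-value layers.
Thickness = 1.648 × 8.60 cm = 14.17 cm.

14.2 cm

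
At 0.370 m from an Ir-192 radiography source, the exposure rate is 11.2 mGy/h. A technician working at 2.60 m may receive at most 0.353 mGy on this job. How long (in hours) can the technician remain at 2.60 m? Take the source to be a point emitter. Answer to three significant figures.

Using I₁d₁² = I₂d₂², rate at 2.60 m:
(0.370/2.60)² = 0.02025, so 11.2 × 0.02025 = 0.2268 mGy/h.
Stay time = 0.353 mGy ÷ 0.2268 mGy/h = 1.556 h.

1.56 h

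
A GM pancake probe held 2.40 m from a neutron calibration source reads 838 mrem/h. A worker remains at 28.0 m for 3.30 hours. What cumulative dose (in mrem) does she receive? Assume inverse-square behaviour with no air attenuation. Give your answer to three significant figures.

Since intensity falls as 1/r², rate at 28.0 m:
838 × (2.40/28.0)² = 838 × 0.007347 = 6.157 mrem/h.
Dose = rate × time = 6.157 mrem/h × 3.300 h = 20.32 mrem.

20.3 mrem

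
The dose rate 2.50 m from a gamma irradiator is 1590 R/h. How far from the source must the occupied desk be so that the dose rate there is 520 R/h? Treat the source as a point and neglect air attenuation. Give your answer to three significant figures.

Using I₁d₁² = I₂d₂², d₂ = d₁·√(I₁/I₂).
I₁/I₂ = 1590/520 = 3.058, so d₂ = 2.50 × √3.058 = 4.372 m.

4.37 m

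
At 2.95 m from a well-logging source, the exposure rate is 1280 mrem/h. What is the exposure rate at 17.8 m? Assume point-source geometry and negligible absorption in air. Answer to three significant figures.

Using I₁d₁² = I₂d₂², the rate at 17.8 m is
(2.95/17.8)² = 0.02747, so 1280 × 0.02747 = 35.16 mrem/h.

35.2 mrem/h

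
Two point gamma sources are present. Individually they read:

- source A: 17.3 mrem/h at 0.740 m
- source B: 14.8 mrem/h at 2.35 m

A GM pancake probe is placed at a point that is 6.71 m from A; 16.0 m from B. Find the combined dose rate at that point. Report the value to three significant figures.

By superposition, sum each source's inverse-square contribution:
A: 17.3 × (0.740/6.71)² = 0.2104 mrem/h
B: 14.8 × (2.35/16.0)² = 0.3193 mrem/h
Total = 0.2104 + 0.3193 = 0.5297 mrem/h.

0.530 mrem/h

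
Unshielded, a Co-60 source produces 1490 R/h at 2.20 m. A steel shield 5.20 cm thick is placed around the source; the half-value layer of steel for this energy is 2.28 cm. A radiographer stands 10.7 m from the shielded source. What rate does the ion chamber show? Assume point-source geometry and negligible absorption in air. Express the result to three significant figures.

13.0 R/h

Distance alone: 1490 × (2.20/10.7)² = 1490 × 0.04227 = 62.98 R/h.
Shield: 5.20/2.28 = 2.281 half-value layers → attenuation 2^(−2.281) = 0.2058.
Combined: 62.98 × 0.2058 = 12.96 R/h.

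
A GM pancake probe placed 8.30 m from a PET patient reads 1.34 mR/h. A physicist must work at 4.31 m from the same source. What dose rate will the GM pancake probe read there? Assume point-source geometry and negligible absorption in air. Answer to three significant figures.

Intensity scales as (d₁/d₂)², so scaling from 8.30 m to 4.31 m:
1.34 × (8.30/4.31)² = 1.34 × 3.709 = 4.970 mR/h.

4.97 mR/h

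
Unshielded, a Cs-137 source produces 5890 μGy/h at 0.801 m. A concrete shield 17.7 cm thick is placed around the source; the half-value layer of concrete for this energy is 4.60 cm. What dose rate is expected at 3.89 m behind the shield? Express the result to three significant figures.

Distance alone: (0.801/3.89)² = 0.04240, so 5890 × 0.04240 = 249.7 μGy/h.
Shield: 17.7/4.60 = 3.848 half-value layers → attenuation 2^(−3.848) = 0.06944.
Combined: 249.7 × 0.06944 = 17.34 μGy/h.

17.3 μGy/h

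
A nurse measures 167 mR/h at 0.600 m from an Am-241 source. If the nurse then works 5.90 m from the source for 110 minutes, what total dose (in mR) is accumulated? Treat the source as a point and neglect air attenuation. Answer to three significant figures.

3.17 mR

By the inverse-square law, rate at 5.90 m:
(0.600/5.90)² = 0.01034, so 167 × 0.01034 = 1.727 mR/h.
Dose = rate × time = 1.727 mR/h × 1.833 h = 3.166 mR.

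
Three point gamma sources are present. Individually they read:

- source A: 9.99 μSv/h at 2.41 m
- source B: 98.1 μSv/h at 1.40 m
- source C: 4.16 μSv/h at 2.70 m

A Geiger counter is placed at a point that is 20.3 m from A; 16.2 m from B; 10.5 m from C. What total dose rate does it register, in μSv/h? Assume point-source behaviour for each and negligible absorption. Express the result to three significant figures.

1.15 μSv/h

Each source contributes Iᵢ·(dᵢ/rᵢ)²; contributions add.
A: 9.99 × (2.41/20.3)² = 0.1408 μSv/h
B: 98.1 × (1.40/16.2)² = 0.7326 μSv/h
C: 4.16 × (2.70/10.5)² = 0.2751 μSv/h
Total = 0.1408 + 0.7326 + 0.2751 = 1.149 μSv/h.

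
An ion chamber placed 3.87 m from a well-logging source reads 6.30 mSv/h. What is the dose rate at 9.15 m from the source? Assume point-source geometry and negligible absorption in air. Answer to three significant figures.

1.13 mSv/h

Since intensity falls as 1/r², scaling from 3.87 m to 9.15 m:
(3.87/9.15)² = 0.1789, so 6.30 × 0.1789 = 1.127 mSv/h.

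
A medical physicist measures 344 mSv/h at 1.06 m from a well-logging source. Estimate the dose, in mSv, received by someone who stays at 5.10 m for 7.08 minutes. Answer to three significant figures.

Applying the 1/r² law, rate at 5.10 m:
(1.06/5.10)² = 0.04320, so 344 × 0.04320 = 14.86 mSv/h.
Dose = rate × time = 14.86 mSv/h × 0.1180 h = 1.753 mSv.

1.75 mSv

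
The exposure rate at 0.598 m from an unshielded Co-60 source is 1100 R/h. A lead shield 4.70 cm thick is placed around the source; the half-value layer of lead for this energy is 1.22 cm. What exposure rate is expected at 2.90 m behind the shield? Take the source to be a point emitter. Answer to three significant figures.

3.24 R/h

Distance alone: (0.598/2.90)² = 0.04252, so 1100 × 0.04252 = 46.77 R/h.
Shield: 4.70/1.22 = 3.852 half-value layers → attenuation 2^(−3.852) = 0.06925.
Combined: 46.77 × 0.06925 = 3.239 R/h.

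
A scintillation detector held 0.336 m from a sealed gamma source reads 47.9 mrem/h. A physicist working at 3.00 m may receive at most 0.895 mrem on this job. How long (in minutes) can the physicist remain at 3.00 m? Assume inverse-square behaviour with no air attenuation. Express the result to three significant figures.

89.4 min

By the inverse-square law, rate at 3.00 m:
47.9 × (0.336/3.00)² = 47.9 × 0.01254 = 0.6007 mrem/h.
Stay time = 0.895 mrem ÷ 0.6007 mrem/h = 1.490 h = 89.40 min.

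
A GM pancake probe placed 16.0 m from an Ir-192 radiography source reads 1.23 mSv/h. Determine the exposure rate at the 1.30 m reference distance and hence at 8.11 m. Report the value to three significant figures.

Applying the 1/r² law,
At 1.30 m: (16.0/1.30)² = 151.5, so 1.23 × 151.5 = 186.3 mSv/h
At 8.11 m: (1.30/8.11)² = 0.02569, so 186.3 × 0.02569 = 4.786 mSv/h.

186 mSv/h; 4.79 mSv/h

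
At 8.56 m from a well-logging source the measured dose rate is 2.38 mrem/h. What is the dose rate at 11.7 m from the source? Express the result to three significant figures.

1.27 mrem/h

Since intensity falls as 1/r², scaling from 8.56 m to 11.7 m:
2.38 × (8.56/11.7)² = 2.38 × 0.5353 = 1.274 mrem/h.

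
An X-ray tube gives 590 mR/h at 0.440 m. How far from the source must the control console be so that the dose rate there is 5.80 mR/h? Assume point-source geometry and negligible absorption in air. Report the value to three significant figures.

4.44 m

Intensity scales as (d₁/d₂)², so d₂ = d₁·√(I₁/I₂).
I₁/I₂ = 590/5.80 = 101.7, so d₂ = 0.440 × √101.7 = 4.437 m.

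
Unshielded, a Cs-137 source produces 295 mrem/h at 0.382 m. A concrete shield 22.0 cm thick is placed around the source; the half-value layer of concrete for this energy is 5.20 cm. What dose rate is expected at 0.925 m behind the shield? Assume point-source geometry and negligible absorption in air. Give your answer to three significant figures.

Distance alone: 295 × (0.382/0.925)² = 295 × 0.1705 = 50.30 mrem/h.
Shield: 22.0/5.20 = 4.231 half-value layers → attenuation 2^(−4.231) = 0.05325.
Combined: 50.30 × 0.05325 = 2.678 mrem/h.

2.68 mrem/h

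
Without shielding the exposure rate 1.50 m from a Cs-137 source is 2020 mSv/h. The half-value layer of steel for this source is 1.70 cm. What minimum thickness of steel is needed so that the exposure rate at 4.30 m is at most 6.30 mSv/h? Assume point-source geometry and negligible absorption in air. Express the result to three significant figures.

At 4.30 m, distance alone gives (1.50/4.30)² = 0.1217, so 2020 × 0.1217 = 245.8 mSv/h.
Further attenuation needed: 245.8/6.30 = 39.02.
n = log₂(39.02) = 5.286 half-value layers.
Thickness = 5.286 × 1.70 cm = 8.986 cm.

8.99 cm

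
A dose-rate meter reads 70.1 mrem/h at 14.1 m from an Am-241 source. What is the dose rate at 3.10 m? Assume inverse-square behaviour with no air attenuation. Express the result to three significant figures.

1450 mrem/h

Intensity scales as (d₁/d₂)², so the rate at 3.10 m is
70.1 × (14.1/3.10)² = 70.1 × 20.69 = 1450 mrem/h.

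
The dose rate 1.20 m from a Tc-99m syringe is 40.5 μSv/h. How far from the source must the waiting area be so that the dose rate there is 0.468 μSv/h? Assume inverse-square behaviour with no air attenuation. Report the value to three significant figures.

11.2 m

Applying the 1/r² law, d₂ = d₁·√(I₁/I₂).
I₁/I₂ = 40.5/0.468 = 86.54, so d₂ = 1.20 × √86.54 = 11.16 m.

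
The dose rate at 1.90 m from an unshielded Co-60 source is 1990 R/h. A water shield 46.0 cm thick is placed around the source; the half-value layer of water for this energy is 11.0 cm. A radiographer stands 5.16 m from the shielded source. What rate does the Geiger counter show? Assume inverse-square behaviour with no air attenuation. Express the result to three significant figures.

Distance alone: 1990 × (1.90/5.16)² = 1990 × 0.1356 = 269.8 R/h.
Shield: 46.0/11.0 = 4.182 half-value layers → attenuation 2^(−4.182) = 0.05509.
Combined: 269.8 × 0.05509 = 14.86 R/h.

14.9 R/h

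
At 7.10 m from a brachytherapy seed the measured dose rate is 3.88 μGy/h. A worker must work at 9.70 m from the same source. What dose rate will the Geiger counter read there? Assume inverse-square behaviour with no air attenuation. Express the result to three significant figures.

2.08 μGy/h

Applying the 1/r² law, scaling from 7.10 m to 9.70 m:
(7.10/9.70)² = 0.5358, so 3.88 × 0.5358 = 2.079 μGy/h.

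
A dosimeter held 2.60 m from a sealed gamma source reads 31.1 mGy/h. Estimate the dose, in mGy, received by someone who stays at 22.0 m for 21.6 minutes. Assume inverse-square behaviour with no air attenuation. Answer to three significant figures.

0.156 mGy

Since intensity falls as 1/r², rate at 22.0 m:
(2.60/22.0)² = 0.01397, so 31.1 × 0.01397 = 0.4345 mGy/h.
Dose = rate × time = 0.4345 mGy/h × 0.3600 h = 0.1564 mGy.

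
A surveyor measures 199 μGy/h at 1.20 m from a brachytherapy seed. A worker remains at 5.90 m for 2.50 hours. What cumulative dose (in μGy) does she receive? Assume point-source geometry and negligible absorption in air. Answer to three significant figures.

Applying the 1/r² law, rate at 5.90 m:
199 × (1.20/5.90)² = 199 × 0.04137 = 8.233 μGy/h.
Dose = rate × time = 8.233 μGy/h × 2.500 h = 20.58 μGy.

20.6 μGy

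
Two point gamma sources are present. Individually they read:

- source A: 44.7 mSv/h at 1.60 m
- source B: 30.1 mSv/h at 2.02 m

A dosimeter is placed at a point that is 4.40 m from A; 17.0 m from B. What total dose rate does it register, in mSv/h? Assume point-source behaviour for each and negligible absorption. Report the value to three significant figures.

Each source contributes Iᵢ·(dᵢ/rᵢ)²; contributions add.
A: 44.7 × (1.60/4.40)² = 5.911 mSv/h
B: 30.1 × (2.02/17.0)² = 0.4250 mSv/h
Total = 5.911 + 0.4250 = 6.336 mSv/h.

6.34 mSv/h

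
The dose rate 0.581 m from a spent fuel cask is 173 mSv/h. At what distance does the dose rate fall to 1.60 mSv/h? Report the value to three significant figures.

6.04 m

Applying the 1/r² law, d₂ = d₁·√(I₁/I₂).
I₁/I₂ = 173/1.60 = 108.1, so d₂ = 0.581 × √108.1 = 6.041 m.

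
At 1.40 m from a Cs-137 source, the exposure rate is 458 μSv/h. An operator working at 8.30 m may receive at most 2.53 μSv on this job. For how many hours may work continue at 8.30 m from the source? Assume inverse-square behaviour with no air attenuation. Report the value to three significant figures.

0.194 h

Since intensity falls as 1/r², rate at 8.30 m:
458 × (1.40/8.30)² = 458 × 0.02845 = 13.03 μSv/h.
Stay time = 2.53 μSv ÷ 13.03 μSv/h = 0.1942 h.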